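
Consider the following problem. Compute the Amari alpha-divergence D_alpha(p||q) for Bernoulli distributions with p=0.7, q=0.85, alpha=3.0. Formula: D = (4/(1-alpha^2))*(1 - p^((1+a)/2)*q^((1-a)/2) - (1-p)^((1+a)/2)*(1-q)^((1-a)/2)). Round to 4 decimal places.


Amari alpha-divergence:
D = (4/(1-alpha^2))*(1 - p^((1+a)/2)*q^((1-a)/2) - (1-p)^((1+a)/2)*(1-q)^((1-a)/2)).
alpha = 3.0, p = 0.7, q = 0.85.
e1 = (1+alpha)/2 = 2.0, e2 = (1-alpha)/2 = -1.0.
t1 = p^e1 * q^e2 = 0.7^2.0 * 0.85^-1.0 = 0.576471.
t2 = (1-p)^e1 * (1-q)^e2 = 0.3^2.0 * 0.15^-1.0 = 0.6.
4/(1-alpha^2) = -0.5.
D = -0.5*(1 - 0.576471 - 0.6) = 0.0882

0.0882


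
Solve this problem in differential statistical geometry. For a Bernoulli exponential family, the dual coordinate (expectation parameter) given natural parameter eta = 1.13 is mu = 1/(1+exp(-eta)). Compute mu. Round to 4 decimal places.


Dual coordinate (expectation parameter) for Bernoulli:
mu = 1/(1+exp(-eta)).
eta = 1.13.
exp(-eta) = exp(-1.13) = 0.323033.
mu = 1/(1+0.323033) = 0.7558

0.7558


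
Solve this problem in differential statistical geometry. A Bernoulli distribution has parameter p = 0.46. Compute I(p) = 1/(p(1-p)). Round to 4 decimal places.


For Bernoulli(p), Fisher information is I(p) = 1/(p*(1-p)).
p = 0.46, 1-p = 0.54.
p*(1-p) = 0.2484.
I(p) = 1/0.2484 = 4.0258

4.0258


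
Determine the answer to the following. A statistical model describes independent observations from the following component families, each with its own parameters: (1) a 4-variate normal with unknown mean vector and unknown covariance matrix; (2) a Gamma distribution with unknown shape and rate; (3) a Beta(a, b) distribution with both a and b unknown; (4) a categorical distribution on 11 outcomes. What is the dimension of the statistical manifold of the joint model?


The dimension of a statistical manifold equals the number of free
(independent) real parameters of the model. For a product of independent
blocks the parameter counts add.
- 4-variate normal: 4 (mean) + 4*5/2 = 10 (symmetric covariance) = 14.
- Gamma (shape, rate): 2.
- Beta (a, b): 2.
- categorical on 11 outcomes (probabilities sum to 1): 11-1 = 10.
Total = 14 + 2 + 2 + 10 = 28.
Dimension = 28

28


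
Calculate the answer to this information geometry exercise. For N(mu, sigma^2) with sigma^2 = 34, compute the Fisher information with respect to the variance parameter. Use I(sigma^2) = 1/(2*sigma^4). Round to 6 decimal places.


Fisher information for variance: I(sigma^2) = 1/(2*sigma^4).
sigma^2 = 34, so sigma^4 = 1156.
I = 1/(2*1156) = 1/2312 = 0.000433

0.000433


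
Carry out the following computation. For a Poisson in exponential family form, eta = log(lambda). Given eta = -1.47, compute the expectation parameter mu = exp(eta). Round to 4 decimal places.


Expectation parameter for Poisson exponential family:
mu = exp(eta).
eta = -1.47.
mu = exp(-1.47) = 0.2299

0.2299


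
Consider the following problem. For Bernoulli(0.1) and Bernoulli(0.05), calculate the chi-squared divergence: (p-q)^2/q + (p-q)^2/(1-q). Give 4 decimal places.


Chi-squared divergence between Bernoulli distributions:
chi^2 = (p-q)^2/q + (p-q)^2/(1-q).
p = 0.1, q = 0.05, p-q = 0.05.
(p-q)^2 = 0.0025.
term1 = 0.0025/0.05 = 0.05.
term2 = 0.0025/0.95 = 0.002632.
chi^2 = 0.05 + 0.002632 = 0.0526

0.0526


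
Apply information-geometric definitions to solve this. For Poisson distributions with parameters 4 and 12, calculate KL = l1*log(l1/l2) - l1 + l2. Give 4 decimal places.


KL divergence for Poisson:
KL = l1*log(l1/l2) - l1 + l2.
l1 = 4, l2 = 12.
log(4/12) = -1.098612.
l1*log(l1/l2) = 4 * -1.098612 = -4.394449.
KL = -4.394449 - 4 + 12 = 3.6056

3.6056


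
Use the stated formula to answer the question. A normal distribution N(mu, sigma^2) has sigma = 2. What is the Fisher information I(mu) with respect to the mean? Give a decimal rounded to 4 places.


The Fisher information for the mean of a normal distribution is I(mu) = 1/sigma^2.
sigma = 2, so sigma^2 = 4.
I(mu) = 1/4 = 0.2500

0.2500


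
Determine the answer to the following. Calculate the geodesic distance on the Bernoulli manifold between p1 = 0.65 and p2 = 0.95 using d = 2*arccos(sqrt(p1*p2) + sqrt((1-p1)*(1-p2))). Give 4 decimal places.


Geodesic distance on Bernoulli manifold:
d(p1,p2) = 2*arccos(sqrt(p1*p2) + sqrt((1-p1)*(1-p2))).
sqrt(p1*p2) = sqrt(0.65*0.95) = 0.785812.
sqrt((1-p1)*(1-p2)) = sqrt(0.35*0.05) = 0.132288.
arg = 0.785812 + 0.132288 = 0.918099.
d = 2*arccos(0.918099) = 0.8151

0.8151


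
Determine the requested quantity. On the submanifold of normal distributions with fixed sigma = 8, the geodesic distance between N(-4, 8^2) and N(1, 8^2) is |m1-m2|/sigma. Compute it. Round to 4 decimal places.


On the fixed-variance normal subfamily, geodesic distance = |m1-m2|/sigma.
|-4 - 1| = 5.
sigma = 8.
d = 5/8 = 0.6250

0.6250


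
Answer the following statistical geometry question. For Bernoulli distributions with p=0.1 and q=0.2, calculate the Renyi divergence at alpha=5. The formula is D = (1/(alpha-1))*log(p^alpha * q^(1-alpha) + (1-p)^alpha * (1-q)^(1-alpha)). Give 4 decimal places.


Renyi divergence of order alpha between Bernoulli distributions:
D = (1/(alpha-1))*log(p^alpha * q^(1-alpha) + (1-p)^alpha * (1-q)^(1-alpha)).
alpha = 5, p = 0.1, q = 0.2.
p^alpha * q^(1-alpha) = 0.1^5 * 0.2^-4 = 0.00625.
(1-p)^alpha * (1-q)^(1-alpha) = 0.9^5 * 0.8^-4 = 1.441626.
sum = 0.00625 + 1.441626 = 1.447876.
D = (1/4)*log(1.447876) = 0.0925

0.0925


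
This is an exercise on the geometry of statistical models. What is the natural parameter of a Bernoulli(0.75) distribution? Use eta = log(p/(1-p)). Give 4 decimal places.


Natural parameter for Bernoulli: eta = log(p/(1-p)).
p = 0.75, 1-p = 0.25.
p/(1-p) = 3.0.
eta = log(3.0) = 1.0986

1.0986


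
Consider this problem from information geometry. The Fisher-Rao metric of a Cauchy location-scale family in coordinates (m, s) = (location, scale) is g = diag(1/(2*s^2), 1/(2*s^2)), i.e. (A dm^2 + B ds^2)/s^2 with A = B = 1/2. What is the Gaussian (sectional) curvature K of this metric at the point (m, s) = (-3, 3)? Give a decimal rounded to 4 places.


The metric has the form g = (A dm^2 + B ds^2)/s^2 with A = 1/2, B = 1/2.
Substitute u = sqrt(A/B)*m: g = B*(du^2 + ds^2)/s^2, i.e. B times the
Poincare upper half-plane metric, which has constant Gaussian curvature -1.
Scaling a 2D metric by a constant c divides the Gaussian curvature by c,
so K = -1/B = -1/(1/2) = -2.0000 everywhere (the point (m, s) = (-3, 3) is irrelevant:
the curvature is constant).
The requested Gaussian curvature is K = -2.0000.

-2.0000


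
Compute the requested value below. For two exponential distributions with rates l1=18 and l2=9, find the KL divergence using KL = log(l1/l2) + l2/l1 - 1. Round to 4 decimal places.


KL divergence for exponential family:
KL = log(l1/l2) + l2/l1 - 1.
log(18/9) = 0.693147.
9/18 = 0.5.
KL = 0.693147 + 0.5 - 1 = 0.1931

0.1931


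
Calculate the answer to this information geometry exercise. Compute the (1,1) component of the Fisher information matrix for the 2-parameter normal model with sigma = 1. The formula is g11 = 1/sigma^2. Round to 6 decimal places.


For the 2-parameter normal family, the Fisher metric has:
  g11 = 1/sigma^2, g22 = 2/sigma^2.
sigma = 1, sigma^2 = 1.
g11 = 1.000000

1.000000


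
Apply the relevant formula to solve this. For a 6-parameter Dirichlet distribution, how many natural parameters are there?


Exponential family dimension calculation:
Dirichlet with 6 components has 6 natural parameters.

6


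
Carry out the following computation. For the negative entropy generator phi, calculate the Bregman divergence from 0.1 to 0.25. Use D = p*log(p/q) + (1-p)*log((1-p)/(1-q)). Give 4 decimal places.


Bregman divergence with negative entropy generator:
D = p*log(p/q) + (1-p)*log((1-p)/(1-q)).
p = 0.1, q = 0.25.
p*log(p/q) = 0.1*log(0.1/0.25) = -0.091629.
(1-p)*log((1-p)/(1-q)) = 0.9*log(0.9/0.75) = 0.164089.
D = -0.091629 + 0.164089 = 0.0725

0.0725


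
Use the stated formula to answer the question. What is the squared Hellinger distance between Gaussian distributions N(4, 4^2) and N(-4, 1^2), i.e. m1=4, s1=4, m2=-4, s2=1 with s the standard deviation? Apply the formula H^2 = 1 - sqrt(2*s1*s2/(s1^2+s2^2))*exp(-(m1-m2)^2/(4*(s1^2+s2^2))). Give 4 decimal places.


Squared Hellinger distance for Gaussians:
H^2 = 1 - sqrt(2*s1*s2/(s1^2+s2^2)) * exp(-(m1-m2)^2/(4*(s1^2+s2^2))).
s1^2 = 16, s2^2 = 1, s1^2+s2^2 = 17.
sqrt(2*4*1/(17)) = 0.685994.
(m1-m2)^2 = (8)^2 = 64.
exp(-64/(4*17)) = exp(-0.941176) = 0.390169.
H^2 = 1 - 0.685994*0.390169 = 0.7323

0.7323


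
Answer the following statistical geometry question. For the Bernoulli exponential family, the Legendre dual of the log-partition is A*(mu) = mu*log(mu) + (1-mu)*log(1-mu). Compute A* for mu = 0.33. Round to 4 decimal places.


Legendre transform for Bernoulli:
A*(mu) = mu*log(mu) + (1-mu)*log(1-mu).
mu = 0.33, 1-mu = 0.67.
mu*log(mu) = 0.33*log(0.33) = -0.365859.
(1-mu)*log(1-mu) = 0.67*log(0.67) = -0.26832.
A* = -0.365859 + -0.26832 = -0.6342

-0.6342


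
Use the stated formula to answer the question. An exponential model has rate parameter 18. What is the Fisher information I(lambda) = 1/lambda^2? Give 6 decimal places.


Fisher information for exponential: I(lambda) = 1/lambda^2.
lambda = 18, lambda^2 = 324.
I = 1/324 = 0.003086

0.003086


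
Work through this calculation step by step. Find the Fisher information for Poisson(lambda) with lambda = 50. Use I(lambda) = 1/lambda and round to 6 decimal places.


Fisher information for Poisson: I(lambda) = 1/lambda.
lambda = 50.
I(lambda) = 1/50 = 0.020000

0.020000


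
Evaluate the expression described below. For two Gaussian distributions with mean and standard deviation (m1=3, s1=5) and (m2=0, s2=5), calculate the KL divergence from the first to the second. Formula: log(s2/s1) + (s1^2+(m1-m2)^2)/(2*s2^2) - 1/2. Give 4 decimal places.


KL divergence between normal distributions:
KL = log(s2/s1) + (s1^2 + (m1-m2)^2)/(2*s2^2) - 1/2.
log(5/5) = 0.0.
(5^2 + (3-0)^2)/(2*5^2) = (25 + 9)/50 = 0.68.
KL = 0.0 + 0.68 - 0.5 = 0.1800

0.1800


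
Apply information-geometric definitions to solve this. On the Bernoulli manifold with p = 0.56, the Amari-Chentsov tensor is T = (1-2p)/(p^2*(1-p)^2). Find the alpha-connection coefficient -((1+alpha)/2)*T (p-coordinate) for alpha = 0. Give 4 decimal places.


Skewness (Amari-Chentsov) tensor: T = (1-2p)/(p^2*(1-p)^2).
p = 0.56, 1-2p = -0.12, p^2 = 0.3136, (1-p)^2 = 0.1936.
T = -0.12/(0.3136 * 0.1936) = -1.976514.
In the p-coordinate, Gamma^(alpha) = Gamma^(0) - (alpha/2)*T with Gamma^(0) = (1/2)*g'(p) = -T/2,
so Gamma^(alpha) = -((1+alpha)/2)*T.
alpha = 0, -(1+alpha)/2 = -0.5.
Gamma = -0.5 * -1.976514 = 0.9883

0.9883


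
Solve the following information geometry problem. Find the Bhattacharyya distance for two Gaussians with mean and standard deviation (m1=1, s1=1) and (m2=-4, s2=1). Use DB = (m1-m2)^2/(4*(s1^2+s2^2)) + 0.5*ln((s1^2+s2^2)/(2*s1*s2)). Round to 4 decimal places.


Bhattacharyya distance between two Gaussians:
DB = (m1-m2)^2/(4*(s1^2+s2^2)) + (1/2)*ln((s1^2+s2^2)/(2*s1*s2)).
(m1-m2)^2 = (5)^2 = 25.
s1^2+s2^2 = 1 + 1 = 2.
term1 = 25/8 = 3.125.
term2 = 0.5*ln(2/2.0) = 0.0.
DB = 3.125 + 0.0 = 3.1250

3.1250


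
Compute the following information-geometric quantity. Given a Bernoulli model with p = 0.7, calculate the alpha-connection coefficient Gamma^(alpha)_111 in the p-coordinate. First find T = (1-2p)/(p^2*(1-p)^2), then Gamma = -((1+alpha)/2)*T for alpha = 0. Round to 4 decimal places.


Skewness (Amari-Chentsov) tensor: T = (1-2p)/(p^2*(1-p)^2).
p = 0.7, 1-2p = -0.4, p^2 = 0.49, (1-p)^2 = 0.09.
T = -0.4/(0.49 * 0.09) = -9.070295.
In the p-coordinate, Gamma^(alpha) = Gamma^(0) - (alpha/2)*T with Gamma^(0) = (1/2)*g'(p) = -T/2,
so Gamma^(alpha) = -((1+alpha)/2)*T.
alpha = 0, -(1+alpha)/2 = -0.5.
Gamma = -0.5 * -9.070295 = 4.5351

4.5351


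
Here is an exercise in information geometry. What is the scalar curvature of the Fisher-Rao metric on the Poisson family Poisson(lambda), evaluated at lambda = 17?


This family has a single free parameter, so its statistical manifold
is 1-dimensional. The Riemann curvature tensor of any 1-dimensional
Riemannian manifold vanishes identically, so R = 0.

0


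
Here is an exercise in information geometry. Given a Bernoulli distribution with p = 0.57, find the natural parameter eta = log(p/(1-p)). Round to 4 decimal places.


Natural parameter for Bernoulli: eta = log(p/(1-p)).
p = 0.57, 1-p = 0.43.
p/(1-p) = 1.325581.
eta = log(1.325581) = 0.2819

0.2819


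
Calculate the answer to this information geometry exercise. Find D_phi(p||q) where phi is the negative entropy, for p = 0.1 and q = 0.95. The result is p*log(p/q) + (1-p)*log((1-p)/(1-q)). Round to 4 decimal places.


Bregman divergence with negative entropy generator:
D = p*log(p/q) + (1-p)*log((1-p)/(1-q)).
p = 0.1, q = 0.95.
p*log(p/q) = 0.1*log(0.1/0.95) = -0.225129.
(1-p)*log((1-p)/(1-q)) = 0.9*log(0.9/0.05) = 2.601335.
D = -0.225129 + 2.601335 = 2.3762

2.3762


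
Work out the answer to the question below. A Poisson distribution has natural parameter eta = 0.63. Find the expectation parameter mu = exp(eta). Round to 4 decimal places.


Expectation parameter for Poisson exponential family:
mu = exp(eta).
eta = 0.63.
mu = exp(0.63) = 1.8776

1.8776


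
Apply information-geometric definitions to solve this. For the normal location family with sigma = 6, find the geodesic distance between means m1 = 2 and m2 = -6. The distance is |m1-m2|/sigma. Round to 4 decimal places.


On the fixed-variance normal subfamily, geodesic distance = |m1-m2|/sigma.
|2 - -6| = 8.
sigma = 6.
d = 8/6 = 1.3333

1.3333


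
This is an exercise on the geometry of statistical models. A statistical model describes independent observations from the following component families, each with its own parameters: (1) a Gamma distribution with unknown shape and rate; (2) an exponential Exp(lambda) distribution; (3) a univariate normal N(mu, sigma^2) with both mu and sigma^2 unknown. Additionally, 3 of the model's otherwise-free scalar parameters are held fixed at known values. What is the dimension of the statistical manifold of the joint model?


The dimension of a statistical manifold equals the number of free
(independent) real parameters of the model. For a product of independent
blocks the parameter counts add.
- Gamma (shape, rate): 2.
- exponential (lambda): 1.
- normal (mu, sigma^2): 2.
Total = 2 + 1 + 2 = 5.
3 parameter(s) fixed at known values: 5 - 3 = 2.
Dimension = 2

2


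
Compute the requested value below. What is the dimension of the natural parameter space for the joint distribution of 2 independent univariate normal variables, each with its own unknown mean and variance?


Exponential family dimension calculation:
Each univariate normal has two natural parameters (mu/sigma^2 and -1/(2 sigma^2)).
With 2 independent components, dim = 2 * 2 = 4.

4


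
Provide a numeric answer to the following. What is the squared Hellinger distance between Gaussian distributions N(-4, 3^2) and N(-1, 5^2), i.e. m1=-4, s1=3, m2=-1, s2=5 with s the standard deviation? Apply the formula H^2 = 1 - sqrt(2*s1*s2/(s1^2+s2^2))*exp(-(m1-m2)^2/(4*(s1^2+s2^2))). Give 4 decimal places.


Squared Hellinger distance for Gaussians:
H^2 = 1 - sqrt(2*s1*s2/(s1^2+s2^2)) * exp(-(m1-m2)^2/(4*(s1^2+s2^2))).
s1^2 = 9, s2^2 = 25, s1^2+s2^2 = 34.
sqrt(2*3*5/(34)) = 0.939336.
(m1-m2)^2 = (-3)^2 = 9.
exp(-9/(4*34)) = exp(-0.066176) = 0.935966.
H^2 = 1 - 0.939336*0.935966 = 0.1208

0.1208


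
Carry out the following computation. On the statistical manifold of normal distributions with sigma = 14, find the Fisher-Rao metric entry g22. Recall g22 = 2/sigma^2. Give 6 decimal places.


For the 2-parameter normal family, the Fisher metric has:
  g11 = 1/sigma^2, g22 = 2/sigma^2.
sigma = 14, sigma^2 = 196.
g22 = 0.010204

0.010204


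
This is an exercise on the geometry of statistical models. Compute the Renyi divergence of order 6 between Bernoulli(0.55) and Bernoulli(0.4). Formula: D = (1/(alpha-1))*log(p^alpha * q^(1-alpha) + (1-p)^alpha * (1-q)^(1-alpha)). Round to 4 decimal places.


Renyi divergence of order alpha between Bernoulli distributions:
D = (1/(alpha-1))*log(p^alpha * q^(1-alpha) + (1-p)^alpha * (1-q)^(1-alpha)).
alpha = 6, p = 0.55, q = 0.4.
p^alpha * q^(1-alpha) = 0.55^6 * 0.4^-5 = 2.703188.
(1-p)^alpha * (1-q)^(1-alpha) = 0.45^6 * 0.6^-5 = 0.106787.
sum = 2.703188 + 0.106787 = 2.809975.
D = (1/5)*log(2.809975) = 0.2066

0.2066


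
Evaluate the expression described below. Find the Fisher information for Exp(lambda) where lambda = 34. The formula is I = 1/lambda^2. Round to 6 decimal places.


Fisher information for exponential: I(lambda) = 1/lambda^2.
lambda = 34, lambda^2 = 1156.
I = 1/1156 = 0.000865

0.000865


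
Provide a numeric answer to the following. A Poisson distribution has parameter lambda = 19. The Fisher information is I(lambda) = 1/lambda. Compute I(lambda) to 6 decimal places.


Fisher information for Poisson: I(lambda) = 1/lambda.
lambda = 19.
I(lambda) = 1/19 = 0.052632

0.052632


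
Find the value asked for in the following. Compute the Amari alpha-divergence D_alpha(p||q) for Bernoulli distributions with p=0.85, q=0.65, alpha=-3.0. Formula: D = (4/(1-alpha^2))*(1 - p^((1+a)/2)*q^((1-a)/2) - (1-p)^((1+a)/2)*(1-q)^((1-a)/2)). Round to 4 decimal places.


Amari alpha-divergence:
D = (4/(1-alpha^2))*(1 - p^((1+a)/2)*q^((1-a)/2) - (1-p)^((1+a)/2)*(1-q)^((1-a)/2)).
alpha = -3.0, p = 0.85, q = 0.65.
e1 = (1+alpha)/2 = -1.0, e2 = (1-alpha)/2 = 2.0.
t1 = p^e1 * q^e2 = 0.85^-1.0 * 0.65^2.0 = 0.497059.
t2 = (1-p)^e1 * (1-q)^e2 = 0.15^-1.0 * 0.35^2.0 = 0.816667.
4/(1-alpha^2) = -0.5.
D = -0.5*(1 - 0.497059 - 0.816667) = 0.1569

0.1569


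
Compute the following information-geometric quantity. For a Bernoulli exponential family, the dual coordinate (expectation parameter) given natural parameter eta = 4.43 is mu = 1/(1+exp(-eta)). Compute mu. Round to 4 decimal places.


Dual coordinate (expectation parameter) for Bernoulli:
mu = 1/(1+exp(-eta)).
eta = 4.43.
exp(-eta) = exp(-4.43) = 0.011914.
mu = 1/(1+0.011914) = 0.9882

0.9882


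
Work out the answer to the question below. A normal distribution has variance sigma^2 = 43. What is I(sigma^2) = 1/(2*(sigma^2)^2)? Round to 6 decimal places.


Fisher information for variance: I(sigma^2) = 1/(2*sigma^4).
sigma^2 = 43, so sigma^4 = 1849.
I = 1/(2*1849) = 1/3698 = 0.000270

0.000270


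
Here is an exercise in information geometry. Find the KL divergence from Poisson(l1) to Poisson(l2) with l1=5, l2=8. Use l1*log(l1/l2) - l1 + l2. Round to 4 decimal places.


KL divergence for Poisson:
KL = l1*log(l1/l2) - l1 + l2.
l1 = 5, l2 = 8.
log(5/8) = -0.470004.
l1*log(l1/l2) = 5 * -0.470004 = -2.350018.
KL = -2.350018 - 5 + 8 = 0.6500

0.6500


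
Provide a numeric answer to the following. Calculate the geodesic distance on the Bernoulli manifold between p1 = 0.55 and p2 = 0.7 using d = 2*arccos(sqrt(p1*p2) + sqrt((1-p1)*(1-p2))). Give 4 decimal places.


Geodesic distance on Bernoulli manifold:
d(p1,p2) = 2*arccos(sqrt(p1*p2) + sqrt((1-p1)*(1-p2))).
sqrt(p1*p2) = sqrt(0.55*0.7) = 0.620484.
sqrt((1-p1)*(1-p2)) = sqrt(0.45*0.3) = 0.367423.
arg = 0.620484 + 0.367423 = 0.987907.
d = 2*arccos(0.987907) = 0.3113

0.3113


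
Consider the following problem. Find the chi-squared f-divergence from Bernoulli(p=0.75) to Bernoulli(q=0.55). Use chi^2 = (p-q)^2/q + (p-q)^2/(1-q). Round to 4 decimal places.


Chi-squared divergence between Bernoulli distributions:
chi^2 = (p-q)^2/q + (p-q)^2/(1-q).
p = 0.75, q = 0.55, p-q = 0.2.
(p-q)^2 = 0.04.
term1 = 0.04/0.55 = 0.072727.
term2 = 0.04/0.45 = 0.088889.
chi^2 = 0.072727 + 0.088889 = 0.1616

0.1616


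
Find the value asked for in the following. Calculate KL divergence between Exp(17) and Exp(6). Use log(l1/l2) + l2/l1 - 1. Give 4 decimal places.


KL divergence for exponential family:
KL = log(l1/l2) + l2/l1 - 1.
log(17/6) = 1.041454.
6/17 = 0.352941.
KL = 1.041454 + 0.352941 - 1 = 0.3944

0.3944


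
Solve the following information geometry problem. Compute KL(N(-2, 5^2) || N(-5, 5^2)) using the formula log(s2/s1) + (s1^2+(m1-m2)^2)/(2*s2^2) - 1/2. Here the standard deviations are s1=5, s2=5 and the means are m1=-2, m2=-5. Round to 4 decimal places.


KL divergence between normal distributions:
KL = log(s2/s1) + (s1^2 + (m1-m2)^2)/(2*s2^2) - 1/2.
log(5/5) = 0.0.
(5^2 + (-2--5)^2)/(2*5^2) = (25 + 9)/50 = 0.68.
KL = 0.0 + 0.68 - 0.5 = 0.1800

0.1800


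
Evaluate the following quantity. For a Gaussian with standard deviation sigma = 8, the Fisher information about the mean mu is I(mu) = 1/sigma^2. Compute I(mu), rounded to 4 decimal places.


The Fisher information for the mean of a normal distribution is I(mu) = 1/sigma^2.
sigma = 8, so sigma^2 = 64.
I(mu) = 1/64 = 0.0156

0.0156


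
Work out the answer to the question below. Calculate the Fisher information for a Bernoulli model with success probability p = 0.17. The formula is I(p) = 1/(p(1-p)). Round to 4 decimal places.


For Bernoulli(p), Fisher information is I(p) = 1/(p*(1-p)).
p = 0.17, 1-p = 0.83.
p*(1-p) = 0.1411.
I(p) = 1/0.1411 = 7.0872

7.0872


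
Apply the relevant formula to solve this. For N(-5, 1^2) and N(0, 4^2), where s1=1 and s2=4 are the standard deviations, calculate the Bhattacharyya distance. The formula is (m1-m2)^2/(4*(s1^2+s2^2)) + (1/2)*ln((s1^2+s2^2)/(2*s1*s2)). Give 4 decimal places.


Bhattacharyya distance between two Gaussians:
DB = (m1-m2)^2/(4*(s1^2+s2^2)) + (1/2)*ln((s1^2+s2^2)/(2*s1*s2)).
(m1-m2)^2 = (-5)^2 = 25.
s1^2+s2^2 = 1 + 16 = 17.
term1 = 25/68 = 0.367647.
term2 = 0.5*ln(17/8.0) = 0.376886.
DB = 0.367647 + 0.376886 = 0.7445

0.7445


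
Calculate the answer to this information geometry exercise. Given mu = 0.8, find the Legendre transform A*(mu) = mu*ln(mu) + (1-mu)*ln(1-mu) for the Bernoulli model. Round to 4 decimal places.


Legendre transform for Bernoulli:
A*(mu) = mu*log(mu) + (1-mu)*log(1-mu).
mu = 0.8, 1-mu = 0.2.
mu*log(mu) = 0.8*log(0.8) = -0.178515.
(1-mu)*log(1-mu) = 0.2*log(0.2) = -0.321888.
A* = -0.178515 + -0.321888 = -0.5004

-0.5004


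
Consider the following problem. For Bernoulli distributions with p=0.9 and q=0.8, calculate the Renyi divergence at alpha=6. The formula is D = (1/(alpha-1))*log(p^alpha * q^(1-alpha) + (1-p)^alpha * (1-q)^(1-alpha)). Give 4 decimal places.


Renyi divergence of order alpha between Bernoulli distributions:
D = (1/(alpha-1))*log(p^alpha * q^(1-alpha) + (1-p)^alpha * (1-q)^(1-alpha)).
alpha = 6, p = 0.9, q = 0.8.
p^alpha * q^(1-alpha) = 0.9^6 * 0.8^-5 = 1.621829.
(1-p)^alpha * (1-q)^(1-alpha) = 0.1^6 * 0.2^-5 = 0.003125.
sum = 1.621829 + 0.003125 = 1.624954.
D = (1/5)*log(1.624954) = 0.0971

0.0971


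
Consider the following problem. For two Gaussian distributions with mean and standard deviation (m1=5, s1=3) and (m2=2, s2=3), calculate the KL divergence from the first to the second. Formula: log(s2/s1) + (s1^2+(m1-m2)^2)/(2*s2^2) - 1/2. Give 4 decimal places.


KL divergence between normal distributions:
KL = log(s2/s1) + (s1^2 + (m1-m2)^2)/(2*s2^2) - 1/2.
log(3/3) = 0.0.
(3^2 + (5-2)^2)/(2*3^2) = (9 + 9)/18 = 1.0.
KL = 0.0 + 1.0 - 0.5 = 0.5000

0.5000


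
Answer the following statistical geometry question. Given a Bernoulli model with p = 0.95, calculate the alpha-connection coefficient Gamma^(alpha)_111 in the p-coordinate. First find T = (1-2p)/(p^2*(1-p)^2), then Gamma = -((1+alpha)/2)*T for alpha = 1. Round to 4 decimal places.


Skewness (Amari-Chentsov) tensor: T = (1-2p)/(p^2*(1-p)^2).
p = 0.95, 1-2p = -0.9, p^2 = 0.9025, (1-p)^2 = 0.0025.
T = -0.9/(0.9025 * 0.0025) = -398.891967.
In the p-coordinate, Gamma^(alpha) = Gamma^(0) - (alpha/2)*T with Gamma^(0) = (1/2)*g'(p) = -T/2,
so Gamma^(alpha) = -((1+alpha)/2)*T.
alpha = 1, -(1+alpha)/2 = -1.0.
Gamma = -1.0 * -398.891967 = 398.8920

398.8920


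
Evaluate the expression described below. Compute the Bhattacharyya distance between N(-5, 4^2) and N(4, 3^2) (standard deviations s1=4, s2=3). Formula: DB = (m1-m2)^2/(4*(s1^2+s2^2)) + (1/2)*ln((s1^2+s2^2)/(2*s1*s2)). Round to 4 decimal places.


Bhattacharyya distance between two Gaussians:
DB = (m1-m2)^2/(4*(s1^2+s2^2)) + (1/2)*ln((s1^2+s2^2)/(2*s1*s2)).
(m1-m2)^2 = (-9)^2 = 81.
s1^2+s2^2 = 16 + 9 = 25.
term1 = 81/100 = 0.81.
term2 = 0.5*ln(25/24.0) = 0.020411.
DB = 0.81 + 0.020411 = 0.8304

0.8304


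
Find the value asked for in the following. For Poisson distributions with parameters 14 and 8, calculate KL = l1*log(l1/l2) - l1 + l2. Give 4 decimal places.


KL divergence for Poisson:
KL = l1*log(l1/l2) - l1 + l2.
l1 = 14, l2 = 8.
log(14/8) = 0.559616.
l1*log(l1/l2) = 14 * 0.559616 = 7.834621.
KL = 7.834621 - 14 + 8 = 1.8346

1.8346


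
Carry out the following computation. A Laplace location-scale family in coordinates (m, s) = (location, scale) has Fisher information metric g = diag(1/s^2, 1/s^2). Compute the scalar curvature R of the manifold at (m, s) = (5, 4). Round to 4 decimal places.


The metric has the form g = (A dm^2 + B ds^2)/s^2 with A = 1, B = 1.
Substitute u = sqrt(A/B)*m: g = B*(du^2 + ds^2)/s^2, i.e. B times the
Poincare upper half-plane metric, which has constant Gaussian curvature -1.
Scaling a 2D metric by a constant c divides the Gaussian curvature by c,
so K = -1/B = -1/(1) = -1.0000 everywhere (the point (m, s) = (5, 4) is irrelevant:
the curvature is constant).
Scalar curvature in dimension 2: R = 2K = -2/(1) = -2.0000.

-2.0000


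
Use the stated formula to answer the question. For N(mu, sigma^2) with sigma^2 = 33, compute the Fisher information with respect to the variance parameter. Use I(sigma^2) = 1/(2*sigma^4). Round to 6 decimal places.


Fisher information for variance: I(sigma^2) = 1/(2*sigma^4).
sigma^2 = 33, so sigma^4 = 1089.
I = 1/(2*1089) = 1/2178 = 0.000459

0.000459


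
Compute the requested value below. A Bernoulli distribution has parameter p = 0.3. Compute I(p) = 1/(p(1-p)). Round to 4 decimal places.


For Bernoulli(p), Fisher information is I(p) = 1/(p*(1-p)).
p = 0.3, 1-p = 0.7.
p*(1-p) = 0.21.
I(p) = 1/0.21 = 4.7619

4.7619


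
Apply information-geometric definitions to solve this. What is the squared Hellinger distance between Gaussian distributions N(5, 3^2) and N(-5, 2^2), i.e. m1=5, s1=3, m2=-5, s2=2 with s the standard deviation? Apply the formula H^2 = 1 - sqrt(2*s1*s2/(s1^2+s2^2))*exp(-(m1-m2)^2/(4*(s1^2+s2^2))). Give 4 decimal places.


Squared Hellinger distance for Gaussians:
H^2 = 1 - sqrt(2*s1*s2/(s1^2+s2^2)) * exp(-(m1-m2)^2/(4*(s1^2+s2^2))).
s1^2 = 9, s2^2 = 4, s1^2+s2^2 = 13.
sqrt(2*3*2/(13)) = 0.960769.
(m1-m2)^2 = (10)^2 = 100.
exp(-100/(4*13)) = exp(-1.923077) = 0.146157.
H^2 = 1 - 0.960769*0.146157 = 0.8596

0.8596


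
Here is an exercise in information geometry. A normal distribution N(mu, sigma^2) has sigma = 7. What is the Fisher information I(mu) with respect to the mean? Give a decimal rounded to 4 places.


The Fisher information for the mean of a normal distribution is I(mu) = 1/sigma^2.
sigma = 7, so sigma^2 = 49.
I(mu) = 1/49 = 0.0204

0.0204


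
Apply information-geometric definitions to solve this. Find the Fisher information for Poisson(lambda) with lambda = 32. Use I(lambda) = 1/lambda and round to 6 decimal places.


Fisher information for Poisson: I(lambda) = 1/lambda.
lambda = 32.
I(lambda) = 1/32 = 0.031250

0.031250


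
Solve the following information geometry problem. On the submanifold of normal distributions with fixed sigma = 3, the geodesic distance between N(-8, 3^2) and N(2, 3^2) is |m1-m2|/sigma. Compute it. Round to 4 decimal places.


On the fixed-variance normal subfamily, geodesic distance = |m1-m2|/sigma.
|-8 - 2| = 10.
sigma = 3.
d = 10/3 = 3.3333

3.3333


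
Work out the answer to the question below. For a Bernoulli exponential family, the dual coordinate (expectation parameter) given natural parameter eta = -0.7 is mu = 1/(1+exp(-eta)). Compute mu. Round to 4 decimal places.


Dual coordinate (expectation parameter) for Bernoulli:
mu = 1/(1+exp(-eta)).
eta = -0.7.
exp(-eta) = exp(0.7) = 2.013753.
mu = 1/(1+2.013753) = 0.3318

0.3318


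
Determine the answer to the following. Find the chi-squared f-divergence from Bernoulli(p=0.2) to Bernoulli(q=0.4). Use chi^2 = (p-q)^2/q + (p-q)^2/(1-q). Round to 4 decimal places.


Chi-squared divergence between Bernoulli distributions:
chi^2 = (p-q)^2/q + (p-q)^2/(1-q).
p = 0.2, q = 0.4, p-q = -0.2.
(p-q)^2 = 0.04.
term1 = 0.04/0.4 = 0.1.
term2 = 0.04/0.6 = 0.066667.
chi^2 = 0.1 + 0.066667 = 0.1667

0.1667


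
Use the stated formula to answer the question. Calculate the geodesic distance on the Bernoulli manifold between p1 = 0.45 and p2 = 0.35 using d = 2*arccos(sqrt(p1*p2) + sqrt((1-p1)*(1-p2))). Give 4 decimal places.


Geodesic distance on Bernoulli manifold:
d(p1,p2) = 2*arccos(sqrt(p1*p2) + sqrt((1-p1)*(1-p2))).
sqrt(p1*p2) = sqrt(0.45*0.35) = 0.396863.
sqrt((1-p1)*(1-p2)) = sqrt(0.55*0.65) = 0.597913.
arg = 0.396863 + 0.597913 = 0.994776.
d = 2*arccos(0.994776) = 0.2045

0.2045


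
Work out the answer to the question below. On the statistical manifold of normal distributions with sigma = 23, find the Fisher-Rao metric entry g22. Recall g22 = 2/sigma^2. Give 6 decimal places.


For the 2-parameter normal family, the Fisher metric has:
  g11 = 1/sigma^2, g22 = 2/sigma^2.
sigma = 23, sigma^2 = 529.
g22 = 0.003781

0.003781


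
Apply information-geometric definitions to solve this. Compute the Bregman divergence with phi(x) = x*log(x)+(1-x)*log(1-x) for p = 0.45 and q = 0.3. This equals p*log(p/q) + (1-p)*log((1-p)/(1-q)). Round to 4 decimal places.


Bregman divergence with negative entropy generator:
D = p*log(p/q) + (1-p)*log((1-p)/(1-q)).
p = 0.45, q = 0.3.
p*log(p/q) = 0.45*log(0.45/0.3) = 0.182459.
(1-p)*log((1-p)/(1-q)) = 0.55*log(0.55/0.7) = -0.132639.
D = 0.182459 + -0.132639 = 0.0498

0.0498


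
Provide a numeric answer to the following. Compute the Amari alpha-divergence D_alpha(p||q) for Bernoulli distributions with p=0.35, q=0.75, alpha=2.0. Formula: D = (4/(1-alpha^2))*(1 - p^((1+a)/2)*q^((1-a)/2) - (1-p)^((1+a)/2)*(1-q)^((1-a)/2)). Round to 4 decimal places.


Amari alpha-divergence:
D = (4/(1-alpha^2))*(1 - p^((1+a)/2)*q^((1-a)/2) - (1-p)^((1+a)/2)*(1-q)^((1-a)/2)).
alpha = 2.0, p = 0.35, q = 0.75.
e1 = (1+alpha)/2 = 1.5, e2 = (1-alpha)/2 = -0.5.
t1 = p^e1 * q^e2 = 0.35^1.5 * 0.75^-0.5 = 0.239096.
t2 = (1-p)^e1 * (1-q)^e2 = 0.65^1.5 * 0.25^-0.5 = 1.048094.
4/(1-alpha^2) = -1.333333.
D = -1.333333*(1 - 0.239096 - 1.048094) = 0.3829

0.3829


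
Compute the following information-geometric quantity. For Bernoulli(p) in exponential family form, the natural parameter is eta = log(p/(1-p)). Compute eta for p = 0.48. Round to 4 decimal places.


Natural parameter for Bernoulli: eta = log(p/(1-p)).
p = 0.48, 1-p = 0.52.
p/(1-p) = 0.923077.
eta = log(0.923077) = -0.0800

-0.0800


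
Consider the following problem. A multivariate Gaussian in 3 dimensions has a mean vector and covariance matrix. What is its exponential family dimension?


Exponential family dimension calculation:
For 3-dim MVN: mean has 3 params, covariance has 3*4/2 = 6 unique entries.
Total dim = 3 + 6 = 9.

9


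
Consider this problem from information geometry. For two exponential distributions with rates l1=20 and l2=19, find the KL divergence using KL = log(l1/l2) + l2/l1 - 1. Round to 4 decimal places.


KL divergence for exponential family:
KL = log(l1/l2) + l2/l1 - 1.
log(20/19) = 0.051293.
19/20 = 0.95.
KL = 0.051293 + 0.95 - 1 = 0.0013

0.0013


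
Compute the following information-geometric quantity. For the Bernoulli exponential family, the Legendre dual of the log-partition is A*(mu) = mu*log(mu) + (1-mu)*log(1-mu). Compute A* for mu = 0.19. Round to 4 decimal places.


Legendre transform for Bernoulli:
A*(mu) = mu*log(mu) + (1-mu)*log(1-mu).
mu = 0.19, 1-mu = 0.81.
mu*log(mu) = 0.19*log(0.19) = -0.315539.
(1-mu)*log(1-mu) = 0.81*log(0.81) = -0.170684.
A* = -0.315539 + -0.170684 = -0.4862

-0.4862


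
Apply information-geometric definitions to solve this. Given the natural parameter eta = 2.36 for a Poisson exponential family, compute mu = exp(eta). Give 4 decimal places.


Expectation parameter for Poisson exponential family:
mu = exp(eta).
eta = 2.36.
mu = exp(2.36) = 10.5910

10.5910


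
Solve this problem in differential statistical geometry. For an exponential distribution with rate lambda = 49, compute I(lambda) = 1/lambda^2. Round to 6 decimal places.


Fisher information for exponential: I(lambda) = 1/lambda^2.
lambda = 49, lambda^2 = 2401.
I = 1/2401 = 0.000416

0.000416


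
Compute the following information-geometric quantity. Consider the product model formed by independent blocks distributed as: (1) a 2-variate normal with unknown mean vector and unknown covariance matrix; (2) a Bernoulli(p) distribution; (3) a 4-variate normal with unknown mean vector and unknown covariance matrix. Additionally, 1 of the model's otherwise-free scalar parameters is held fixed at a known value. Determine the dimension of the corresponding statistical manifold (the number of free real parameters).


The dimension of a statistical manifold equals the number of free
(independent) real parameters of the model. For a product of independent
blocks the parameter counts add.
- 2-variate normal: 2 (mean) + 2*3/2 = 3 (symmetric covariance) = 5.
- Bernoulli (p): 1.
- 4-variate normal: 4 (mean) + 4*5/2 = 10 (symmetric covariance) = 14.
Total = 5 + 1 + 14 = 20.
1 parameter(s) fixed at known values: 20 - 1 = 19.
Dimension = 19

19


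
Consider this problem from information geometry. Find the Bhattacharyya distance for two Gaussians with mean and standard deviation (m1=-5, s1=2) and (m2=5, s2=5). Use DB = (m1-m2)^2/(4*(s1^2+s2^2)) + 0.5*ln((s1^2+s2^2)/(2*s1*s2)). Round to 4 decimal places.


Bhattacharyya distance between two Gaussians:
DB = (m1-m2)^2/(4*(s1^2+s2^2)) + (1/2)*ln((s1^2+s2^2)/(2*s1*s2)).
(m1-m2)^2 = (-10)^2 = 100.
s1^2+s2^2 = 4 + 25 = 29.
term1 = 100/116 = 0.862069.
term2 = 0.5*ln(29/20.0) = 0.185782.
DB = 0.862069 + 0.185782 = 1.0479

1.0479


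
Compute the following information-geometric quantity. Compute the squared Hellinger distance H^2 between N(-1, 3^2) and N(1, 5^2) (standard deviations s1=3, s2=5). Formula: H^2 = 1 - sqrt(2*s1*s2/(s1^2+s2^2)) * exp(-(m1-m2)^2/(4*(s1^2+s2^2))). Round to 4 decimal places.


Squared Hellinger distance for Gaussians:
H^2 = 1 - sqrt(2*s1*s2/(s1^2+s2^2)) * exp(-(m1-m2)^2/(4*(s1^2+s2^2))).
s1^2 = 9, s2^2 = 25, s1^2+s2^2 = 34.
sqrt(2*3*5/(34)) = 0.939336.
(m1-m2)^2 = (-2)^2 = 4.
exp(-4/(4*34)) = exp(-0.029412) = 0.971017.
H^2 = 1 - 0.939336*0.971017 = 0.0879

0.0879


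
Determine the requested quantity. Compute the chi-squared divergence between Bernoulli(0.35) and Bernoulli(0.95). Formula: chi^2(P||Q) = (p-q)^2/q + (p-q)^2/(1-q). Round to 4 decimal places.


Chi-squared divergence between Bernoulli distributions:
chi^2 = (p-q)^2/q + (p-q)^2/(1-q).
p = 0.35, q = 0.95, p-q = -0.6.
(p-q)^2 = 0.36.
term1 = 0.36/0.95 = 0.378947.
term2 = 0.36/0.05 = 7.2.
chi^2 = 0.378947 + 7.2 = 7.5789

7.5789


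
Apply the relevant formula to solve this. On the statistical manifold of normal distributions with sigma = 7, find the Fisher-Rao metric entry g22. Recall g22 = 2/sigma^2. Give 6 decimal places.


For the 2-parameter normal family, the Fisher metric has:
  g11 = 1/sigma^2, g22 = 2/sigma^2.
sigma = 7, sigma^2 = 49.
g22 = 0.040816

0.040816


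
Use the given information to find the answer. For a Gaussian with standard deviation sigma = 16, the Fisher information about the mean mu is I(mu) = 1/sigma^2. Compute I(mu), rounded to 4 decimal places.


The Fisher information for the mean of a normal distribution is I(mu) = 1/sigma^2.
sigma = 16, so sigma^2 = 256.
I(mu) = 1/256 = 0.0039

0.0039


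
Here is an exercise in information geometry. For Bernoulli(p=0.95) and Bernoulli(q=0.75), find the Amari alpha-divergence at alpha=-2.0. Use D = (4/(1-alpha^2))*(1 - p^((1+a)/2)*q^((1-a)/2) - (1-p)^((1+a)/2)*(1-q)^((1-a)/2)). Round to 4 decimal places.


Amari alpha-divergence:
D = (4/(1-alpha^2))*(1 - p^((1+a)/2)*q^((1-a)/2) - (1-p)^((1+a)/2)*(1-q)^((1-a)/2)).
alpha = -2.0, p = 0.95, q = 0.75.
e1 = (1+alpha)/2 = -0.5, e2 = (1-alpha)/2 = 1.5.
t1 = p^e1 * q^e2 = 0.95^-0.5 * 0.75^1.5 = 0.666392.
t2 = (1-p)^e1 * (1-q)^e2 = 0.05^-0.5 * 0.25^1.5 = 0.559017.
4/(1-alpha^2) = -1.333333.
D = -1.333333*(1 - 0.666392 - 0.559017) = 0.3005

0.3005


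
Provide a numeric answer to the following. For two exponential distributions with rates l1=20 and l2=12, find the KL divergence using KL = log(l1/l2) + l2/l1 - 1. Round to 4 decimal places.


KL divergence for exponential family:
KL = log(l1/l2) + l2/l1 - 1.
log(20/12) = 0.510826.
12/20 = 0.6.
KL = 0.510826 + 0.6 - 1 = 0.1108

0.1108


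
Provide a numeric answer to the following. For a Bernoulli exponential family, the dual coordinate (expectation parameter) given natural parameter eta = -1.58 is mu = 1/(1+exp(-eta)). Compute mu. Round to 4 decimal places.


Dual coordinate (expectation parameter) for Bernoulli:
mu = 1/(1+exp(-eta)).
eta = -1.58.
exp(-eta) = exp(1.58) = 4.854956.
mu = 1/(1+4.854956) = 0.1708

0.1708


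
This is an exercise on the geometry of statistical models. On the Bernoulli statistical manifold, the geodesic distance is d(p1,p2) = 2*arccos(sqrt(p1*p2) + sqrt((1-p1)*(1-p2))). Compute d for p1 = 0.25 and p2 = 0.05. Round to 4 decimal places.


Geodesic distance on Bernoulli manifold:
d(p1,p2) = 2*arccos(sqrt(p1*p2) + sqrt((1-p1)*(1-p2))).
sqrt(p1*p2) = sqrt(0.25*0.05) = 0.111803.
sqrt((1-p1)*(1-p2)) = sqrt(0.75*0.95) = 0.844097.
arg = 0.111803 + 0.844097 = 0.955901.
d = 2*arccos(0.955901) = 0.5962

0.5962


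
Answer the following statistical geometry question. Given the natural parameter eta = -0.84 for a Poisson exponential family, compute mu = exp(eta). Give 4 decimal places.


Expectation parameter for Poisson exponential family:
mu = exp(eta).
eta = -0.84.
mu = exp(-0.84) = 0.4317

0.4317


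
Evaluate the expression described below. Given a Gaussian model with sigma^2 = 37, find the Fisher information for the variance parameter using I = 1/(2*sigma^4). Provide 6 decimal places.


Fisher information for variance: I(sigma^2) = 1/(2*sigma^4).
sigma^2 = 37, so sigma^4 = 1369.
I = 1/(2*1369) = 1/2738 = 0.000365

0.000365


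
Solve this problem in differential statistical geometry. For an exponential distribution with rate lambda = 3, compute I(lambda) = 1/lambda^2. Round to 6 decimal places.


Fisher information for exponential: I(lambda) = 1/lambda^2.
lambda = 3, lambda^2 = 9.
I = 1/9 = 0.111111

0.111111


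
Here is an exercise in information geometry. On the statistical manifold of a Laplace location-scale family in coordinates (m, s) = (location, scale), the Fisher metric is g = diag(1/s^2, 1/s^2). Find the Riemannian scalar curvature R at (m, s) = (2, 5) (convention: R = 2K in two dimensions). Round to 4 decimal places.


The metric has the form g = (A dm^2 + B ds^2)/s^2 with A = 1, B = 1.
Substitute u = sqrt(A/B)*m: g = B*(du^2 + ds^2)/s^2, i.e. B times the
Poincare upper half-plane metric, which has constant Gaussian curvature -1.
Scaling a 2D metric by a constant c divides the Gaussian curvature by c,
so K = -1/B = -1/(1) = -1.0000 everywhere (the point (m, s) = (2, 5) is irrelevant:
the curvature is constant).
Scalar curvature in dimension 2: R = 2K = -2/(1) = -2.0000.

-2.0000


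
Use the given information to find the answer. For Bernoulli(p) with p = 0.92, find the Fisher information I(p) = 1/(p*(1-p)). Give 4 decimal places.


For Bernoulli(p), Fisher information is I(p) = 1/(p*(1-p)).
p = 0.92, 1-p = 0.08.
p*(1-p) = 0.0736.
I(p) = 1/0.0736 = 13.5870

13.5870


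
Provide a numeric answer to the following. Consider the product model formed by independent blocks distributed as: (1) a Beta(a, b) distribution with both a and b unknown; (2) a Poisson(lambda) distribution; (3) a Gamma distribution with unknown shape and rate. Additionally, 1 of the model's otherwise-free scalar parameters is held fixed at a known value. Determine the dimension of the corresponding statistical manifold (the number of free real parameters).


The dimension of a statistical manifold equals the number of free
(independent) real parameters of the model. For a product of independent
blocks the parameter counts add.
- Beta (a, b): 2.
- Poisson (lambda): 1.
- Gamma (shape, rate): 2.
Total = 2 + 1 + 2 = 5.
1 parameter(s) fixed at known values: 5 - 1 = 4.
Dimension = 4

4
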